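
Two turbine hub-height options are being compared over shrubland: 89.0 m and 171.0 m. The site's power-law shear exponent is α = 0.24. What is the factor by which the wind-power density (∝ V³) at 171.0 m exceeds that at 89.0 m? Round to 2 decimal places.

1.60

Speed ratio: V_B/V_A = (z_B/z_A)^α = (171.0/89.0)^0.24 = (1.9213)^0.24 = 1.16968
Power-density ratio: P_B/P_A = (V_B/V_A)³ = (1.16968)³ = 1.60028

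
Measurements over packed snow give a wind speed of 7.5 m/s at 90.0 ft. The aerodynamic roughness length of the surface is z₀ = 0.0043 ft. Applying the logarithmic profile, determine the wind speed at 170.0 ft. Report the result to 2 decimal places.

Log law: V(z) ∝ ln(z/z₀), so V₂/V₁ = ln(z₂/z₀) / ln(z₁/z₀).
ln(170.0/0.0043) = 10.5849, ln(90.0/0.0043) = 9.9489
V₂ = 7.5 × 10.5849/9.9489 = 7.5 × 1.0639 = 7.9794 m/s

7.98 m/s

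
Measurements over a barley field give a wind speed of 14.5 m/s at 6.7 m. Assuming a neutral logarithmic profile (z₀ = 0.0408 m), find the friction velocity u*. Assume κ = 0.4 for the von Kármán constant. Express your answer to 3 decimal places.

u* ≈ 1.137 m/s

Log law: V(z) = (u*/κ) · ln(z/z₀) ⇒ u* = κ · V / ln(z/z₀)
u* = 0.4 × 14.5 / ln(6.7/0.0408) = 0.4 × 14.5 / 5.1012
   = 5.8000 / 5.1012 = 1.1370 m/s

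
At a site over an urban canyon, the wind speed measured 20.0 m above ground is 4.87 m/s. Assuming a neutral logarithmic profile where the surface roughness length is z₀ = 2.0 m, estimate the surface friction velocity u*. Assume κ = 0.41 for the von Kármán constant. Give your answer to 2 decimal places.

Log law: V(z) = (u*/κ) · ln(z/z₀) ⇒ u* = κ · V / ln(z/z₀)
u* = 0.41 × 4.87 / ln(20.0/2.0) = 0.41 × 4.87 / 2.3026
   = 1.9967 / 2.3026 = 0.8672 m/s

u* ≈ 0.87 m/s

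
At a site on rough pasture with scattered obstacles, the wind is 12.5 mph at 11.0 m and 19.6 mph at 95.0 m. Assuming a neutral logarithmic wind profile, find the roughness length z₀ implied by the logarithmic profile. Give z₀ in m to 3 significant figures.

z₀ ≈ 0.247 m

Log law: V(z) ∝ ln(z/z₀). With r = V₁/V₂ = 12.5/19.6 = 0.63776,
r · ln(z₂/z₀) = ln(z₁/z₀) ⇒ ln z₀ = (ln z₁ − r·ln z₂)/(1 − r)
ln z₀ = (2.39790 − 0.63776×4.55388) / 0.36224 = -1.3978
z₀ = exp(-1.3978) = 0.2471 m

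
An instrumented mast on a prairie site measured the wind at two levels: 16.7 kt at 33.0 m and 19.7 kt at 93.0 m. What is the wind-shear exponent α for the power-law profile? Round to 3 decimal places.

Power law: V₂/V₁ = (z₂/z₁)^α ⇒ α = ln(V₂/V₁) / ln(z₂/z₁)
α = ln(19.7/16.7) / ln(93.0/33.0) = ln(1.1796) / ln(2.8182)
  = 0.16521 / 1.03609 = 0.15945

α ≈ 0.159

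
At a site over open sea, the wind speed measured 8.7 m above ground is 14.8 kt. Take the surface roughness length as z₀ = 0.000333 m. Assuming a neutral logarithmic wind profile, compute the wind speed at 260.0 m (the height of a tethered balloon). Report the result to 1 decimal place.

Log law: V(z) ∝ ln(z/z₀), so V₂/V₁ = ln(z₂/z₀) / ln(z₁/z₀).
ln(260.0/0.000333) = 13.5680, ln(8.7/0.000333) = 10.1707
V₂ = 14.8 × 13.5680/10.1707 = 14.8 × 1.3340 = 19.7437 kt

19.7 kt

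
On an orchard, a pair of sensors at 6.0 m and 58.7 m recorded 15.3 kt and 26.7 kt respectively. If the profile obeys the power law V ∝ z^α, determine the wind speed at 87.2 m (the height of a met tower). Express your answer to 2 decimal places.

29.41 kt

First find α: α = ln(V₂/V₁)/ln(z₂/z₁) = ln(26.7/15.3)/ln(58.7/6.0) = 0.55681/2.28068 = 0.2441
Extrapolate from 58.7 m to 87.2 m: V₃ = 26.7 × (87.2/58.7)^0.2441 = 26.7 × 1.1014 = 29.4086 kt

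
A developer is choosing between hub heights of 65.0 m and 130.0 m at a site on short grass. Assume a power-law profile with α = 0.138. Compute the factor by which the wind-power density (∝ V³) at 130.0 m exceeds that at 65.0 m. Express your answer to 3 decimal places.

1.332

Speed ratio: V_B/V_A = (z_B/z_A)^α = (130.0/65.0)^0.138 = (2.0000)^0.138 = 1.10038
Power-density ratio: P_B/P_A = (V_B/V_A)³ = (1.10038)³ = 1.33237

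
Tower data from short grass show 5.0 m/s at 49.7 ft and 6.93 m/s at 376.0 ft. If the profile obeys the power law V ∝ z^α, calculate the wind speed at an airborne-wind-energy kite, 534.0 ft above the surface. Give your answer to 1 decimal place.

First find α: α = ln(V₂/V₁)/ln(z₂/z₁) = ln(6.93/5.0)/ln(376.0/49.7) = 0.32642/2.02358 = 0.1613
Extrapolate from 376.0 ft to 534.0 ft: V₃ = 6.93 × (534.0/376.0)^0.1613 = 6.93 × 1.0582 = 7.3335 m/s

7.3 m/s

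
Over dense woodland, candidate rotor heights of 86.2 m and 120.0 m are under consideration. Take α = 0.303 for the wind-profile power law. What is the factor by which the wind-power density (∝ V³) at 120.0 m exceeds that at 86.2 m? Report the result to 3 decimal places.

Speed ratio: V_B/V_A = (z_B/z_A)^α = (120.0/86.2)^0.303 = (1.3921)^0.303 = 1.10544
Power-density ratio: P_B/P_A = (V_B/V_A)³ = (1.10544)³ = 1.35083

1.351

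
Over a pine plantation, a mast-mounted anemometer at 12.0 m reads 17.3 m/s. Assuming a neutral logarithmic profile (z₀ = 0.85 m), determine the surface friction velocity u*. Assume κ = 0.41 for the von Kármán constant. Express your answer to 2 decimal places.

Log law: V(z) = (u*/κ) · ln(z/z₀) ⇒ u* = κ · V / ln(z/z₀)
u* = 0.41 × 17.3 / ln(12.0/0.85) = 0.41 × 17.3 / 2.6474
   = 7.0930 / 2.6474 = 2.6792 m/s

u* ≈ 2.68 m/s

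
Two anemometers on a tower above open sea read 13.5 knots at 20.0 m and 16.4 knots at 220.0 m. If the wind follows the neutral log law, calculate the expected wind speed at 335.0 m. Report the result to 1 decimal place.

Log law: V ∝ ln(z/z₀). From the pair, with r = V₁/V₂ = 0.82317,
ln z₀ = (ln z₁ − r·ln z₂)/(1 − r) = (2.9957 − 0.82317×5.3936)/0.17683 = -8.1669 → z₀ = 0.0002839 m
V₃ = V₁ · ln(z₃/z₀)/ln(z₁/z₀) = 13.5 × 13.9810/11.1626 = 16.9086 knots

16.9 knots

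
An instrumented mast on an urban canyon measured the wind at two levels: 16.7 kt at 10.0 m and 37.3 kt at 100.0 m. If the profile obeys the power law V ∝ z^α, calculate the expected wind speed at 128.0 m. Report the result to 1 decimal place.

40.7 kt

First find α: α = ln(V₂/V₁)/ln(z₂/z₁) = ln(37.3/16.7)/ln(100.0/10.0) = 0.80358/2.30259 = 0.3490
Extrapolate from 100.0 m to 128.0 m: V₃ = 37.3 × (128.0/100.0)^0.3490 = 37.3 × 1.0900 = 40.6560 kt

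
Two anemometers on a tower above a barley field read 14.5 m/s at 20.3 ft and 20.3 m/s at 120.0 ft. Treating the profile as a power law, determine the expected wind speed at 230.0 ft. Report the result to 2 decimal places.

First find α: α = ln(V₂/V₁)/ln(z₂/z₁) = ln(20.3/14.5)/ln(120.0/20.3) = 0.33647/1.77687 = 0.1894
Extrapolate from 120.0 ft to 230.0 ft: V₃ = 20.3 × (230.0/120.0)^0.1894 = 20.3 × 1.1311 = 22.9615 m/s

22.96 m/s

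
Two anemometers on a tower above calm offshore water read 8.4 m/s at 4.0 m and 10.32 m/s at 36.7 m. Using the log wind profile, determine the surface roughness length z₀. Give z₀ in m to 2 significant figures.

Log law: V(z) ∝ ln(z/z₀). With r = V₁/V₂ = 8.4/10.32 = 0.81395,
r · ln(z₂/z₀) = ln(z₁/z₀) ⇒ ln z₀ = (ln z₁ − r·ln z₂)/(1 − r)
ln z₀ = (1.38629 − 0.81395×3.60278) / 0.18605 = -8.3108
z₀ = exp(-8.3108) = 0.0002458 m

z₀ ≈ 0.00025 m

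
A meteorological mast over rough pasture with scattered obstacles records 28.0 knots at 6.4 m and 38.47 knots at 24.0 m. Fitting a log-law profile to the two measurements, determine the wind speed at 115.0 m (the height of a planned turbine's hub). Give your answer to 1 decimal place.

50.9 knots

Log law: V ∝ ln(z/z₀). From the pair, with r = V₁/V₂ = 0.72784,
ln z₀ = (ln z₁ − r·ln z₂)/(1 − r) = (1.8563 − 0.72784×3.1781)/0.27216 = -1.6785 → z₀ = 0.1867 m
V₃ = V₁ · ln(z₃/z₀)/ln(z₁/z₀) = 28.0 × 6.4234/3.5348 = 50.8817 knots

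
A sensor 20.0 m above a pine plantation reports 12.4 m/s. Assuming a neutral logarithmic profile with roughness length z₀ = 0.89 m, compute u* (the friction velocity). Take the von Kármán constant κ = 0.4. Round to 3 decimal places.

Log law: V(z) = (u*/κ) · ln(z/z₀) ⇒ u* = κ · V / ln(z/z₀)
u* = 0.4 × 12.4 / ln(20.0/0.89) = 0.4 × 12.4 / 3.1123
   = 4.9600 / 3.1123 = 1.5937 m/s

u* ≈ 1.594 m/s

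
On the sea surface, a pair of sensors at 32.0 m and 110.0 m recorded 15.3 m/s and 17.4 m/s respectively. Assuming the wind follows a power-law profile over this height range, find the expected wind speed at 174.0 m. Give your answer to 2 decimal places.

18.25 m/s

First find α: α = ln(V₂/V₁)/ln(z₂/z₁) = ln(17.4/15.3)/ln(110.0/32.0) = 0.12862/1.23474 = 0.1042
Extrapolate from 110.0 m to 174.0 m: V₃ = 17.4 × (174.0/110.0)^0.1042 = 17.4 × 1.0489 = 18.2513 m/s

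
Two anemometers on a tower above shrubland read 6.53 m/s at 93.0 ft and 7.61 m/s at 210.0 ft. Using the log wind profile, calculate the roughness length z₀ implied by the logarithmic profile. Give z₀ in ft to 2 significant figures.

Log law: V(z) ∝ ln(z/z₀). With r = V₁/V₂ = 6.53/7.61 = 0.85808,
r · ln(z₂/z₀) = ln(z₁/z₀) ⇒ ln z₀ = (ln z₁ − r·ln z₂)/(1 − r)
ln z₀ = (4.53260 − 0.85808×5.34711) / 0.14192 = -0.3922
z₀ = exp(-0.3922) = 0.6756 ft

z₀ ≈ 0.68 ft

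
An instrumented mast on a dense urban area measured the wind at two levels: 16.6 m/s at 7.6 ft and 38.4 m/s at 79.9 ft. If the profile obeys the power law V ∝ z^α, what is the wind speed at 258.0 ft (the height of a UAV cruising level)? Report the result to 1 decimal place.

First find α: α = ln(V₂/V₁)/ln(z₂/z₁) = ln(38.4/16.6)/ln(79.9/7.6) = 0.83865/2.35263 = 0.3565
Extrapolate from 79.9 ft to 258.0 ft: V₃ = 38.4 × (258.0/79.9)^0.3565 = 38.4 × 1.5187 = 58.3181 m/s

58.3 m/s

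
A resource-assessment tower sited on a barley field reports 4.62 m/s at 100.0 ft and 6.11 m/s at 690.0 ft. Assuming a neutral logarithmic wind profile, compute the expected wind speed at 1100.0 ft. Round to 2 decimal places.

6.47 m/s

Log law: V ∝ ln(z/z₀). From the pair, with r = V₁/V₂ = 0.75614,
ln z₀ = (ln z₁ − r·ln z₂)/(1 − r) = (4.6052 − 0.75614×6.5367)/0.24386 = -1.3838 → z₀ = 0.2506 ft
V₃ = V₁ · ln(z₃/z₀)/ln(z₁/z₀) = 4.62 × 8.3869/5.9890 = 6.4698 m/s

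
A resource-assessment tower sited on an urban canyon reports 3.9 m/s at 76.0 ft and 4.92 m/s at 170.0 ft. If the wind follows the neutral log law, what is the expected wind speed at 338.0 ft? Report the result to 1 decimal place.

Log law: V ∝ ln(z/z₀). From the pair, with r = V₁/V₂ = 0.79268,
ln z₀ = (ln z₁ − r·ln z₂)/(1 − r) = (4.3307 − 0.79268×5.1358)/0.20732 = 1.2525 → z₀ = 3.499 ft
V₃ = V₁ · ln(z₃/z₀)/ln(z₁/z₀) = 3.9 × 4.5705/3.0782 = 5.7907 m/s

5.8 m/s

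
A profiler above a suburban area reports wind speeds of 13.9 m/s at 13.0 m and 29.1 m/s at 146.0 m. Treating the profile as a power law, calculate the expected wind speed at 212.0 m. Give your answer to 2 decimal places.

32.61 m/s

First find α: α = ln(V₂/V₁)/ln(z₂/z₁) = ln(29.1/13.9)/ln(146.0/13.0) = 0.73885/2.41866 = 0.3055
Extrapolate from 146.0 m to 212.0 m: V₃ = 29.1 × (212.0/146.0)^0.3055 = 29.1 × 1.1207 = 32.6118 m/s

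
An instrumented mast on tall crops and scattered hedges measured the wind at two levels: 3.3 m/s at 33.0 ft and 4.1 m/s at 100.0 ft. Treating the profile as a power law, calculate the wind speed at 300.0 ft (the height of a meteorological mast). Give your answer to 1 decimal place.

5.1 m/s

First find α: α = ln(V₂/V₁)/ln(z₂/z₁) = ln(4.1/3.3)/ln(100.0/33.0) = 0.21706/1.10866 = 0.1958
Extrapolate from 100.0 ft to 300.0 ft: V₃ = 4.1 × (300.0/100.0)^0.1958 = 4.1 × 1.2400 = 5.0839 m/s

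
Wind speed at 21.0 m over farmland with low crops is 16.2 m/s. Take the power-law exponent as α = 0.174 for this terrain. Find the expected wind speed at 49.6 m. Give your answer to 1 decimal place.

18.8 m/s

Power-law profile: V₂ = V₁ · (z₂/z₁)^α
V₂ = 16.2 × (49.6/21.0)^0.174 = 16.2 × (2.3619)^0.174
    = 16.2 × 1.1613 = 18.8132 m/s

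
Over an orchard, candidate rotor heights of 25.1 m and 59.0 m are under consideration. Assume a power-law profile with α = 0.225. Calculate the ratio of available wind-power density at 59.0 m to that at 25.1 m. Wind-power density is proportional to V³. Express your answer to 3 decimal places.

Speed ratio: V_B/V_A = (z_B/z_A)^α = (59.0/25.1)^0.225 = (2.3506)^0.225 = 1.21203
Power-density ratio: P_B/P_A = (V_B/V_A)³ = (1.21203)³ = 1.78051

1.781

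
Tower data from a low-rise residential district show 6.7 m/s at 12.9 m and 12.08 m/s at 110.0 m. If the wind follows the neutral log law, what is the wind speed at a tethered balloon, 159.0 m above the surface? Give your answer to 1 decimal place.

Log law: V ∝ ln(z/z₀). From the pair, with r = V₁/V₂ = 0.55464,
ln z₀ = (ln z₁ − r·ln z₂)/(1 − r) = (2.5572 − 0.55464×4.7005)/0.44536 = -0.1119 → z₀ = 0.8942 m
V₃ = V₁ · ln(z₃/z₀)/ln(z₁/z₀) = 6.7 × 5.1808/2.6691 = 13.0048 m/s

13.0 m/s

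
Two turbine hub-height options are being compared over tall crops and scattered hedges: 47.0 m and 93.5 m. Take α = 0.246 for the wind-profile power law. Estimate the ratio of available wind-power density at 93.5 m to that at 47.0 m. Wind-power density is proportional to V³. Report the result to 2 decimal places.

1.66

Speed ratio: V_B/V_A = (z_B/z_A)^α = (93.5/47.0)^0.246 = (1.9894)^0.246 = 1.18436
Power-density ratio: P_B/P_A = (V_B/V_A)³ = (1.18436)³ = 1.66131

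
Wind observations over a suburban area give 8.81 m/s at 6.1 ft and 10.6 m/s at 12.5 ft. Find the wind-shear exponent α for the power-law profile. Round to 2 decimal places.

Power law: V₂/V₁ = (z₂/z₁)^α ⇒ α = ln(V₂/V₁) / ln(z₂/z₁)
α = ln(10.6/8.81) / ln(12.5/6.1) = ln(1.2032) / ln(2.0492)
  = 0.18497 / 0.71744 = 0.25781

α ≈ 0.26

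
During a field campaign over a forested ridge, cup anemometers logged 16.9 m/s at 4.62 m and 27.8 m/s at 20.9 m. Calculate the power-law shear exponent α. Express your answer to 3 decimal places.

Power law: V₂/V₁ = (z₂/z₁)^α ⇒ α = ln(V₂/V₁) / ln(z₂/z₁)
α = ln(27.8/16.9) / ln(20.9/4.62) = ln(1.6450) / ln(4.5238)
  = 0.49772 / 1.50935 = 0.32976

α ≈ 0.330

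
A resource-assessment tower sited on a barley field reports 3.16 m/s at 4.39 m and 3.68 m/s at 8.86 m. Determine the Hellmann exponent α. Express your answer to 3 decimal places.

α ≈ 0.217

Power law: V₂/V₁ = (z₂/z₁)^α ⇒ α = ln(V₂/V₁) / ln(z₂/z₁)
α = ln(3.68/3.16) / ln(8.86/4.39) = ln(1.1646) / ln(2.0182)
  = 0.15234 / 0.70222 = 0.21694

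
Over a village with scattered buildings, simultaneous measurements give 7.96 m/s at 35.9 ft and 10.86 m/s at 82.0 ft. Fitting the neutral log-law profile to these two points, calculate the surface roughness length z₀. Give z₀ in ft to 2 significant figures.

Log law: V(z) ∝ ln(z/z₀). With r = V₁/V₂ = 7.96/10.86 = 0.73297,
r · ln(z₂/z₀) = ln(z₁/z₀) ⇒ ln z₀ = (ln z₁ − r·ln z₂)/(1 − r)
ln z₀ = (3.58074 − 0.73297×4.40672) / 0.26703 = 1.3136
z₀ = exp(1.3136) = 3.719 ft

z₀ ≈ 3.7 ft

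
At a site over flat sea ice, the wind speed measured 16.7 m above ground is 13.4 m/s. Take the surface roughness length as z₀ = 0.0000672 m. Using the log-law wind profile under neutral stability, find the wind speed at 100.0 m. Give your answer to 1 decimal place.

15.3 m/s

Log law: V(z) ∝ ln(z/z₀), so V₂/V₁ = ln(z₂/z₀) / ln(z₁/z₀).
ln(100.0/0.0000672) = 14.2130, ln(16.7/0.0000672) = 12.4232
V₂ = 13.4 × 14.2130/12.4232 = 13.4 × 1.1441 = 15.3305 m/s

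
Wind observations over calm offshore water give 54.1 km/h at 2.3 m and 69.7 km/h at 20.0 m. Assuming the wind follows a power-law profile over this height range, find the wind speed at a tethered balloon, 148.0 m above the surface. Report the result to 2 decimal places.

88.12 km/h

First find α: α = ln(V₂/V₁)/ln(z₂/z₁) = ln(69.7/54.1)/ln(20.0/2.3) = 0.25337/2.16282 = 0.1171
Extrapolate from 20.0 m to 148.0 m: V₃ = 69.7 × (148.0/20.0)^0.1171 = 69.7 × 1.2642 = 88.1170 km/h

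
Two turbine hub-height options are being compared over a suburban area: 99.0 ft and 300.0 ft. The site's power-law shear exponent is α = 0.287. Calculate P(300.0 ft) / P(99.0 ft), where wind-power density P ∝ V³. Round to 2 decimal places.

Speed ratio: V_B/V_A = (z_B/z_A)^α = (300.0/99.0)^0.287 = (3.0303)^0.287 = 1.37463
Power-density ratio: P_B/P_A = (V_B/V_A)³ = (1.37463)³ = 2.59752

2.60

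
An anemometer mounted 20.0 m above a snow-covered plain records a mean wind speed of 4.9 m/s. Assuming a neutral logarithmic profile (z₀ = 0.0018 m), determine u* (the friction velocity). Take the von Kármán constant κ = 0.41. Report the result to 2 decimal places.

Log law: V(z) = (u*/κ) · ln(z/z₀) ⇒ u* = κ · V / ln(z/z₀)
u* = 0.41 × 4.9 / ln(20.0/0.0018) = 0.41 × 4.9 / 9.3157
   = 2.0090 / 9.3157 = 0.2157 m/s

u* ≈ 0.22 m/s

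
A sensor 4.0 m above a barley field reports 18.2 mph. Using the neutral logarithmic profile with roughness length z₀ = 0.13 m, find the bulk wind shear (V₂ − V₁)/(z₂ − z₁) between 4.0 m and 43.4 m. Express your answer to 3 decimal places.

Log law: V₂ = V₁ · ln(z₂/z₀)/ln(z₁/z₀) = 18.2 × 5.8107/3.4265 = 30.8635 mph
ΔV/Δz = (30.8635 − 18.2)/(43.4 − 4.0) = 12.6635/39.4000 = 0.32141 mph/m

0.321 mph/m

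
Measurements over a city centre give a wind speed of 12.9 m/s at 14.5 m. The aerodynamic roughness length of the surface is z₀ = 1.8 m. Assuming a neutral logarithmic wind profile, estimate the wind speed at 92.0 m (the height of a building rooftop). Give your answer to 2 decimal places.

Log law: V(z) ∝ ln(z/z₀), so V₂/V₁ = ln(z₂/z₀) / ln(z₁/z₀).
ln(92.0/1.8) = 3.9340, ln(14.5/1.8) = 2.0864
V₂ = 12.9 × 3.9340/2.0864 = 12.9 × 1.8856 = 24.3240 m/s

24.32 m/s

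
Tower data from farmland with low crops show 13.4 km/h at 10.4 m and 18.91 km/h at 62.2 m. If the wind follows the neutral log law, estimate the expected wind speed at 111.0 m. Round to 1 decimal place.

Log law: V ∝ ln(z/z₀). From the pair, with r = V₁/V₂ = 0.70862,
ln z₀ = (ln z₁ − r·ln z₂)/(1 − r) = (2.3418 − 0.70862×4.1304)/0.29138 = -2.0078 → z₀ = 0.1343 m
V₃ = V₁ · ln(z₃/z₀)/ln(z₁/z₀) = 13.4 × 6.7174/4.3496 = 20.6943 km/h

20.7 km/h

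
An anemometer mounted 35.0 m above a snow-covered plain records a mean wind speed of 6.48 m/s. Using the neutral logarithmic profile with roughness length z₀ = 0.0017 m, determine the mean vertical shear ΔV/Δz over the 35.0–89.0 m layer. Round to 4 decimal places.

0.0113 m/s/m

Log law: V₂ = V₁ · ln(z₂/z₀)/ln(z₁/z₀) = 6.48 × 10.8658/9.9325 = 7.0889 m/s
ΔV/Δz = (7.0889 − 6.48)/(89.0 − 35.0) = 0.6089/54.0000 = 0.01128 m/s/m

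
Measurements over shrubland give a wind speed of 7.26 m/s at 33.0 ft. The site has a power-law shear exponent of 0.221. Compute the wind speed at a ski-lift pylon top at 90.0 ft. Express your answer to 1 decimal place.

9.1 m/s

Power-law profile: V₂ = V₁ · (z₂/z₁)^α
V₂ = 7.26 × (90.0/33.0)^0.221 = 7.26 × (2.7273)^0.221
    = 7.26 × 1.2482 = 9.0622 m/s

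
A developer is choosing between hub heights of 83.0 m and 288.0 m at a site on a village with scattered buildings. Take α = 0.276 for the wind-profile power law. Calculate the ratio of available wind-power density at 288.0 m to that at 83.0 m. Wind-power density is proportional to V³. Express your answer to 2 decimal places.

2.80

Speed ratio: V_B/V_A = (z_B/z_A)^α = (288.0/83.0)^0.276 = (3.4699)^0.276 = 1.40970
Power-density ratio: P_B/P_A = (V_B/V_A)³ = (1.40970)³ = 2.80143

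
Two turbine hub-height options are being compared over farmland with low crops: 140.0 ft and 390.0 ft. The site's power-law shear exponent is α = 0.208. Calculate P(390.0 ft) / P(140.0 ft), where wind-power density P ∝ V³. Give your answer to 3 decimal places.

1.895

Speed ratio: V_B/V_A = (z_B/z_A)^α = (390.0/140.0)^0.208 = (2.7857)^0.208 = 1.23750
Power-density ratio: P_B/P_A = (V_B/V_A)³ = (1.23750)³ = 1.89514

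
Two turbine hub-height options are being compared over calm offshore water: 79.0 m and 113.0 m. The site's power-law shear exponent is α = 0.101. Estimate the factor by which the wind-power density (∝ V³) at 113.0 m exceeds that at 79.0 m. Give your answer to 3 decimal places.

1.115

Speed ratio: V_B/V_A = (z_B/z_A)^α = (113.0/79.0)^0.101 = (1.4304)^0.101 = 1.03681
Power-density ratio: P_B/P_A = (V_B/V_A)³ = (1.03681)³ = 1.11456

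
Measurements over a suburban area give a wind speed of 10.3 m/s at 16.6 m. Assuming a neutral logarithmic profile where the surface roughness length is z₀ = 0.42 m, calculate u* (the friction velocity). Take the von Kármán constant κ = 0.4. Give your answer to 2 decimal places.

u* ≈ 1.12 m/s

Log law: V(z) = (u*/κ) · ln(z/z₀) ⇒ u* = κ · V / ln(z/z₀)
u* = 0.4 × 10.3 / ln(16.6/0.42) = 0.4 × 10.3 / 3.6769
   = 4.1200 / 3.6769 = 1.1205 m/s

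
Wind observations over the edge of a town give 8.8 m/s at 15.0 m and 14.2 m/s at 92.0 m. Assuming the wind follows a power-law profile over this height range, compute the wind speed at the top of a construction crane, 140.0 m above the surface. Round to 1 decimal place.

First find α: α = ln(V₂/V₁)/ln(z₂/z₁) = ln(14.2/8.8)/ln(92.0/15.0) = 0.47849/1.81374 = 0.2638
Extrapolate from 92.0 m to 140.0 m: V₃ = 14.2 × (140.0/92.0)^0.2638 = 14.2 × 1.1171 = 15.8633 m/s

15.9 m/s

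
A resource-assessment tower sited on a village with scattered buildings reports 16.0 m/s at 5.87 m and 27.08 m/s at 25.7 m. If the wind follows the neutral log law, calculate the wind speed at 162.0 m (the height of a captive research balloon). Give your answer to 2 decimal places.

40.89 m/s

Log law: V ∝ ln(z/z₀). From the pair, with r = V₁/V₂ = 0.59084,
ln z₀ = (ln z₁ − r·ln z₂)/(1 − r) = (1.7699 − 0.59084×3.2465)/0.40916 = -0.3625 → z₀ = 0.6960 m
V₃ = V₁ · ln(z₃/z₀)/ln(z₁/z₀) = 16.0 × 5.4501/2.1323 = 40.8948 m/s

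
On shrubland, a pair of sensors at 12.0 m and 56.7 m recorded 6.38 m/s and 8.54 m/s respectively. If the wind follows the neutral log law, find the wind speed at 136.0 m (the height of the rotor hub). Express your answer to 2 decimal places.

Log law: V ∝ ln(z/z₀). From the pair, with r = V₁/V₂ = 0.74707,
ln z₀ = (ln z₁ − r·ln z₂)/(1 − r) = (2.4849 − 0.74707×4.0378)/0.25293 = -2.1018 → z₀ = 0.1222 m
V₃ = V₁ · ln(z₃/z₀)/ln(z₁/z₀) = 6.38 × 7.0145/4.5867 = 9.7569 m/s

9.76 m/s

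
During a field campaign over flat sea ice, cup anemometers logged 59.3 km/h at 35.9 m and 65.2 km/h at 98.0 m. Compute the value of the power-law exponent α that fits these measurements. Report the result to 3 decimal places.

α ≈ 0.094

Power law: V₂/V₁ = (z₂/z₁)^α ⇒ α = ln(V₂/V₁) / ln(z₂/z₁)
α = ln(65.2/59.3) / ln(98.0/35.9) = ln(1.0995) / ln(2.7298)
  = 0.09485 / 1.00423 = 0.09445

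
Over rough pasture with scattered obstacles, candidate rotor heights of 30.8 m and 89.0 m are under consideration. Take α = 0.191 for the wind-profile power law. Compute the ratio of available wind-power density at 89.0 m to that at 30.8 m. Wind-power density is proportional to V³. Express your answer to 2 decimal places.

Speed ratio: V_B/V_A = (z_B/z_A)^α = (89.0/30.8)^0.191 = (2.8896)^0.191 = 1.22467
Power-density ratio: P_B/P_A = (V_B/V_A)³ = (1.22467)³ = 1.83680

1.84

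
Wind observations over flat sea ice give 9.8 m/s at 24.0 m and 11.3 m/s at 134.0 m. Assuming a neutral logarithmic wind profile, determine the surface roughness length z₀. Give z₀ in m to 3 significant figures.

Log law: V(z) ∝ ln(z/z₀). With r = V₁/V₂ = 9.8/11.3 = 0.86726,
r · ln(z₂/z₀) = ln(z₁/z₀) ⇒ ln z₀ = (ln z₁ − r·ln z₂)/(1 − r)
ln z₀ = (3.17805 − 0.86726×4.89784) / 0.13274 = -8.0579
z₀ = exp(-8.0579) = 0.0003166 m

z₀ ≈ 0.000317 m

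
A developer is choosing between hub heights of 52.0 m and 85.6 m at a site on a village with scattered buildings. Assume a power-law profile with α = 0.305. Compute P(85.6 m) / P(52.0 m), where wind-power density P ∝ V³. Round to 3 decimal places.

1.578

Speed ratio: V_B/V_A = (z_B/z_A)^α = (85.6/52.0)^0.305 = (1.6462)^0.305 = 1.16419
Power-density ratio: P_B/P_A = (V_B/V_A)³ = (1.16419)³ = 1.57787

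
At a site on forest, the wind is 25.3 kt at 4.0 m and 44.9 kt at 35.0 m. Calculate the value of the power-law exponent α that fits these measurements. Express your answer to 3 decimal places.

Power law: V₂/V₁ = (z₂/z₁)^α ⇒ α = ln(V₂/V₁) / ln(z₂/z₁)
α = ln(44.9/25.3) / ln(35.0/4.0) = ln(1.7747) / ln(8.7500)
  = 0.57363 / 2.16905 = 0.26446

α ≈ 0.264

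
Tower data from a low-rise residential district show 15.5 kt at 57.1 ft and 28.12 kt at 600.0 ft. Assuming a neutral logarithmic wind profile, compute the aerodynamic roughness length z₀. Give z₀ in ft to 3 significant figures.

z₀ ≈ 3.18 ft

Log law: V(z) ∝ ln(z/z₀). With r = V₁/V₂ = 15.5/28.12 = 0.55121,
r · ln(z₂/z₀) = ln(z₁/z₀) ⇒ ln z₀ = (ln z₁ − r·ln z₂)/(1 − r)
ln z₀ = (4.04480 − 0.55121×6.39693) / 0.44879 = 1.1559
z₀ = exp(1.1559) = 3.177 ft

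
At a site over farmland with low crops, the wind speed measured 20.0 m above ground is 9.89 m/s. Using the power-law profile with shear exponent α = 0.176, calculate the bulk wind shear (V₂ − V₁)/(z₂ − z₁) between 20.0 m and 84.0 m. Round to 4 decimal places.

Power law: V₂ = V₁ · (z₂/z₁)^α = 9.89 × (4.2000)^0.176 = 12.7318 m/s
ΔV/Δz = (12.7318 − 9.89)/(84.0 − 20.0) = 2.8418/64.0000 = 0.04440 m/s/m

0.0444 m/s/m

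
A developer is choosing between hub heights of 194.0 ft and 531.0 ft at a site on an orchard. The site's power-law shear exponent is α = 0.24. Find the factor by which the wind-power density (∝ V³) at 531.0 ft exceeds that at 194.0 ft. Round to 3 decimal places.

Speed ratio: V_B/V_A = (z_B/z_A)^α = (531.0/194.0)^0.24 = (2.7371)^0.24 = 1.27336
Power-density ratio: P_B/P_A = (V_B/V_A)³ = (1.27336)³ = 2.06467

2.065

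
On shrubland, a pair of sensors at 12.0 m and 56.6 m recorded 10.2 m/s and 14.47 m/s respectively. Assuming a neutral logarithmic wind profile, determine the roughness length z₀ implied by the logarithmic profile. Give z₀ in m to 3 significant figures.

Log law: V(z) ∝ ln(z/z₀). With r = V₁/V₂ = 10.2/14.47 = 0.70491,
r · ln(z₂/z₀) = ln(z₁/z₀) ⇒ ln z₀ = (ln z₁ − r·ln z₂)/(1 − r)
ln z₀ = (2.48491 − 0.70491×4.03601) / 0.29509 = -1.2203
z₀ = exp(-1.2203) = 0.2951 m

z₀ ≈ 0.295 m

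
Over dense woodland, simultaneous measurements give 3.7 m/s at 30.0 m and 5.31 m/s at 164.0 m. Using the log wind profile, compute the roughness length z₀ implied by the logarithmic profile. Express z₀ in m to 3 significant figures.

Log law: V(z) ∝ ln(z/z₀). With r = V₁/V₂ = 3.7/5.31 = 0.69680,
r · ln(z₂/z₀) = ln(z₁/z₀) ⇒ ln z₀ = (ln z₁ − r·ln z₂)/(1 − r)
ln z₀ = (3.40120 − 0.69680×5.09987) / 0.30320 = -0.5026
z₀ = exp(-0.5026) = 0.6050 m

z₀ ≈ 0.605 m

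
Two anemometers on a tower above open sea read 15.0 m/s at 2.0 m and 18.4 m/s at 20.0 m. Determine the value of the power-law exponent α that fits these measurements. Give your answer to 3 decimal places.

α ≈ 0.089

Power law: V₂/V₁ = (z₂/z₁)^α ⇒ α = ln(V₂/V₁) / ln(z₂/z₁)
α = ln(18.4/15.0) / ln(20.0/2.0) = ln(1.2267) / ln(10.0000)
  = 0.20430 / 2.30259 = 0.08873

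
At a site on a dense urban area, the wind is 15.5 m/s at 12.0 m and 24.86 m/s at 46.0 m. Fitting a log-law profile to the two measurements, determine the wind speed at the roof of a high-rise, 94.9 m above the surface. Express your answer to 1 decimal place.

Log law: V ∝ ln(z/z₀). From the pair, with r = V₁/V₂ = 0.62349,
ln z₀ = (ln z₁ − r·ln z₂)/(1 − r) = (2.4849 − 0.62349×3.8286)/0.37651 = 0.2597 → z₀ = 1.297 m
V₃ = V₁ · ln(z₃/z₀)/ln(z₁/z₀) = 15.5 × 4.2931/2.2252 = 29.9044 m/s

29.9 m/s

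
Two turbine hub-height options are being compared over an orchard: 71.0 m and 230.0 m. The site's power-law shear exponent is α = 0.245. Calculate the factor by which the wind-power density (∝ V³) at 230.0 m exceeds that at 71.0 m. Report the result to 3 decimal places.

Speed ratio: V_B/V_A = (z_B/z_A)^α = (230.0/71.0)^0.245 = (3.2394)^0.245 = 1.33372
Power-density ratio: P_B/P_A = (V_B/V_A)³ = (1.33372)³ = 2.37244

2.372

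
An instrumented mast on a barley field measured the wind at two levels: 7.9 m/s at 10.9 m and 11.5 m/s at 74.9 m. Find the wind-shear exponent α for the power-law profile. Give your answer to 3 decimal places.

Power law: V₂/V₁ = (z₂/z₁)^α ⇒ α = ln(V₂/V₁) / ln(z₂/z₁)
α = ln(11.5/7.9) / ln(74.9/10.9) = ln(1.4557) / ln(6.8716)
  = 0.37548 / 1.92739 = 0.19481

α ≈ 0.195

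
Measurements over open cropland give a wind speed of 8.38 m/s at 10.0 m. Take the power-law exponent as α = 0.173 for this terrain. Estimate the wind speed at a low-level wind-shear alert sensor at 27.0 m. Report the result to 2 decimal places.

9.95 m/s

Power-law profile: V₂ = V₁ · (z₂/z₁)^α
V₂ = 8.38 × (27.0/10.0)^0.173 = 8.38 × (2.7000)^0.173
    = 8.38 × 1.1875 = 9.9511 m/s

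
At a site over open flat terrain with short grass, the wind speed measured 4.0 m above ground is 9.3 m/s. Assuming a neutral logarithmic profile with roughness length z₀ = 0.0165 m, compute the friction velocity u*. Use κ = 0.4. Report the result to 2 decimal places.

Log law: V(z) = (u*/κ) · ln(z/z₀) ⇒ u* = κ · V / ln(z/z₀)
u* = 0.4 × 9.3 / ln(4.0/0.0165) = 0.4 × 9.3 / 5.4907
   = 3.7200 / 5.4907 = 0.6775 m/s

u* ≈ 0.68 m/s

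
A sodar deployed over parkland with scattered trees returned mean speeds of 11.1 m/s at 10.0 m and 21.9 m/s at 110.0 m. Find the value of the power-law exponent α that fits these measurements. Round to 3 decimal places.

α ≈ 0.283

Power law: V₂/V₁ = (z₂/z₁)^α ⇒ α = ln(V₂/V₁) / ln(z₂/z₁)
α = ln(21.9/11.1) / ln(110.0/10.0) = ln(1.9730) / ln(11.0000)
  = 0.67954 / 2.39790 = 0.28339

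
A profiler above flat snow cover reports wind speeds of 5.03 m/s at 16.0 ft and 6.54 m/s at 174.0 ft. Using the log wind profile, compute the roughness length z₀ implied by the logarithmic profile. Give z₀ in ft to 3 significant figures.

Log law: V(z) ∝ ln(z/z₀). With r = V₁/V₂ = 5.03/6.54 = 0.76911,
r · ln(z₂/z₀) = ln(z₁/z₀) ⇒ ln z₀ = (ln z₁ − r·ln z₂)/(1 − r)
ln z₀ = (2.77259 − 0.76911×5.15906) / 0.23089 = -5.1770
z₀ = exp(-5.1770) = 0.005645 ft

z₀ ≈ 0.00564 ft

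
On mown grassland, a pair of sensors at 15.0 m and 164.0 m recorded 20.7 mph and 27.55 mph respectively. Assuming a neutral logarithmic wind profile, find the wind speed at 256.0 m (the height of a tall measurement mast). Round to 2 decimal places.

Log law: V ∝ ln(z/z₀). From the pair, with r = V₁/V₂ = 0.75136,
ln z₀ = (ln z₁ − r·ln z₂)/(1 − r) = (2.7081 − 0.75136×5.0999)/0.24864 = -4.5198 → z₀ = 0.01089 m
V₃ = V₁ · ln(z₃/z₀)/ln(z₁/z₀) = 20.7 × 10.0650/7.2278 = 28.8253 mph

28.83 mph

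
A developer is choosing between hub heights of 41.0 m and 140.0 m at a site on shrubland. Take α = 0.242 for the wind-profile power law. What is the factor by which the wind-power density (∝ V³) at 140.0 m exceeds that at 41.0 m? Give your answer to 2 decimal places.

Speed ratio: V_B/V_A = (z_B/z_A)^α = (140.0/41.0)^0.242 = (3.4146)^0.242 = 1.34608
Power-density ratio: P_B/P_A = (V_B/V_A)³ = (1.34608)³ = 2.43898

2.44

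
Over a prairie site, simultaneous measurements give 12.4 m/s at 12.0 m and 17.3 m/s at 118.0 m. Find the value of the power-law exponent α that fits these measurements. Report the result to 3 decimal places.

α ≈ 0.146

Power law: V₂/V₁ = (z₂/z₁)^α ⇒ α = ln(V₂/V₁) / ln(z₂/z₁)
α = ln(17.3/12.4) / ln(118.0/12.0) = ln(1.3952) / ln(9.8333)
  = 0.33301 / 2.28578 = 0.14569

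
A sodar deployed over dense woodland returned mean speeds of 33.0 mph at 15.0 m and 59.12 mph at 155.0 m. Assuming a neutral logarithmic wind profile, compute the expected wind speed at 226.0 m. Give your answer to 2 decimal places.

63.34 mph

Log law: V ∝ ln(z/z₀). From the pair, with r = V₁/V₂ = 0.55819,
ln z₀ = (ln z₁ − r·ln z₂)/(1 − r) = (2.7081 − 0.55819×5.0434)/0.44181 = -0.2425 → z₀ = 0.7847 m
V₃ = V₁ · ln(z₃/z₀)/ln(z₁/z₀) = 33.0 × 5.6630/2.9505 = 63.3378 mph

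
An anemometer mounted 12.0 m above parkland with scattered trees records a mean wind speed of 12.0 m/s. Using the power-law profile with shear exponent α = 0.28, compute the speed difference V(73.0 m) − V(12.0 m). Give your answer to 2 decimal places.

7.89 m/s

Power law: V₂ = V₁ · (z₂/z₁)^α = 12.0 × (6.0833)^0.28 = 19.8949 m/s
ΔV = 19.8949 − 12.0 = 7.8949 m/s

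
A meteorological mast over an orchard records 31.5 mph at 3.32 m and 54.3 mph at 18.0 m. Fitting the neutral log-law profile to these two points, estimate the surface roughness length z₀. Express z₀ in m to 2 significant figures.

z₀ ≈ 0.32 m

Log law: V(z) ∝ ln(z/z₀). With r = V₁/V₂ = 31.5/54.3 = 0.58011,
r · ln(z₂/z₀) = ln(z₁/z₀) ⇒ ln z₀ = (ln z₁ − r·ln z₂)/(1 − r)
ln z₀ = (1.19996 − 0.58011×2.89037) / 0.41989 = -1.1355
z₀ = exp(-1.1355) = 0.3213 m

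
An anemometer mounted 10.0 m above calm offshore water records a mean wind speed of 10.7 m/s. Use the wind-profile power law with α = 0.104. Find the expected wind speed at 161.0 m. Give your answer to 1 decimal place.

14.3 m/s

Power-law profile: V₂ = V₁ · (z₂/z₁)^α
V₂ = 10.7 × (161.0/10.0)^0.104 = 10.7 × (16.1000)^0.104
    = 10.7 × 1.3351 = 14.2854 m/s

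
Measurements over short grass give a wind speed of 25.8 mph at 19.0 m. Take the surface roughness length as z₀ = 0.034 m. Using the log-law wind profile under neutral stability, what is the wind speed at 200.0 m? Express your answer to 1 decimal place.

Log law: V(z) ∝ ln(z/z₀), so V₂/V₁ = ln(z₂/z₀) / ln(z₁/z₀).
ln(200.0/0.034) = 8.6797, ln(19.0/0.034) = 6.3258
V₂ = 25.8 × 8.6797/6.3258 = 25.8 × 1.3721 = 35.4003 mph

35.4 mph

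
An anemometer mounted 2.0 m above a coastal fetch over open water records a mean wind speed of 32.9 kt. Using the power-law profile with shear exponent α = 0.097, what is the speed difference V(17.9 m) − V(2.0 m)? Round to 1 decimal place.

Power law: V₂ = V₁ · (z₂/z₁)^α = 32.9 × (8.9500)^0.097 = 40.6933 kt
ΔV = 40.6933 − 32.9 = 7.7933 kt

7.8 kt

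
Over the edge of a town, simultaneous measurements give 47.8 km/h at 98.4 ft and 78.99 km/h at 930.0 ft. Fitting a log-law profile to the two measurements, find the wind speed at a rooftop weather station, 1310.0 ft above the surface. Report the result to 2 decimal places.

Log law: V ∝ ln(z/z₀). From the pair, with r = V₁/V₂ = 0.60514,
ln z₀ = (ln z₁ − r·ln z₂)/(1 − r) = (4.5890 − 0.60514×6.8352)/0.39486 = 1.1467 → z₀ = 3.148 ft
V₃ = V₁ · ln(z₃/z₀)/ln(z₁/z₀) = 47.8 × 6.0311/3.4423 = 83.7473 km/h

83.75 km/h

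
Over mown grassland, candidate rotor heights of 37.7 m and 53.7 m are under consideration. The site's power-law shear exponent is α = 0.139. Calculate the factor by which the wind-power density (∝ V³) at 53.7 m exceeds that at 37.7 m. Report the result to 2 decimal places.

1.16

Speed ratio: V_B/V_A = (z_B/z_A)^α = (53.7/37.7)^0.139 = (1.4244)^0.139 = 1.05040
Power-density ratio: P_B/P_A = (V_B/V_A)³ = (1.05040)³ = 1.15895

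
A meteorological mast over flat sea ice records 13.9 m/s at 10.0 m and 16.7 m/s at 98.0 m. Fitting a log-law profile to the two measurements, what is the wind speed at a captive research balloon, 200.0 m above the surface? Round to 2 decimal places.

17.58 m/s

Log law: V ∝ ln(z/z₀). From the pair, with r = V₁/V₂ = 0.83234,
ln z₀ = (ln z₁ − r·ln z₂)/(1 − r) = (2.3026 − 0.83234×4.5850)/0.16766 = -9.0278 → z₀ = 0.0001200 m
V₃ = V₁ · ln(z₃/z₀)/ln(z₁/z₀) = 13.9 × 14.3261/11.3304 = 17.5751 m/s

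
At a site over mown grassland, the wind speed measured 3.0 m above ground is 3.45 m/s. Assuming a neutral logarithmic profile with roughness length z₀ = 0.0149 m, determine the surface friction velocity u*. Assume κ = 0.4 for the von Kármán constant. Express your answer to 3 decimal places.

u* ≈ 0.260 m/s

Log law: V(z) = (u*/κ) · ln(z/z₀) ⇒ u* = κ · V / ln(z/z₀)
u* = 0.4 × 3.45 / ln(3.0/0.0149) = 0.4 × 3.45 / 5.3050
   = 1.3800 / 5.3050 = 0.2601 m/s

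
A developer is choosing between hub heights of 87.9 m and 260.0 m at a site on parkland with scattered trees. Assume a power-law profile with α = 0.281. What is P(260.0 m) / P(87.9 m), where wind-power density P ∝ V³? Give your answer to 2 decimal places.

Speed ratio: V_B/V_A = (z_B/z_A)^α = (260.0/87.9)^0.281 = (2.9579)^0.281 = 1.35627
Power-density ratio: P_B/P_A = (V_B/V_A)³ = (1.35627)³ = 2.49482

2.49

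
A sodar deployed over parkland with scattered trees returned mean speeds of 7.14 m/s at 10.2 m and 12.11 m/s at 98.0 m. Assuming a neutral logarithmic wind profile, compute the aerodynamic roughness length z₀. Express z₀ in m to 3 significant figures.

Log law: V(z) ∝ ln(z/z₀). With r = V₁/V₂ = 7.14/12.11 = 0.58960,
r · ln(z₂/z₀) = ln(z₁/z₀) ⇒ ln z₀ = (ln z₁ − r·ln z₂)/(1 − r)
ln z₀ = (2.32239 − 0.58960×4.58497) / 0.41040 = -0.9281
z₀ = exp(-0.9281) = 0.3953 m

z₀ ≈ 0.395 m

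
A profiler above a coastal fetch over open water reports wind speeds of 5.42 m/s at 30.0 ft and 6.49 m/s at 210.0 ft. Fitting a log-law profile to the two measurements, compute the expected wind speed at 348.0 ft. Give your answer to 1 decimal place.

Log law: V ∝ ln(z/z₀). From the pair, with r = V₁/V₂ = 0.83513,
ln z₀ = (ln z₁ − r·ln z₂)/(1 − r) = (3.4012 − 0.83513×5.3471)/0.16487 = -6.4557 → z₀ = 0.001572 ft
V₃ = V₁ · ln(z₃/z₀)/ln(z₁/z₀) = 5.42 × 12.3079/9.8569 = 6.7677 m/s

6.8 m/s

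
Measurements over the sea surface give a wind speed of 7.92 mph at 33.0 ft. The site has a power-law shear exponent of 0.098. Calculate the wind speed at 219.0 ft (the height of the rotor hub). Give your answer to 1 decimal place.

Power-law profile: V₂ = V₁ · (z₂/z₁)^α
V₂ = 7.92 × (219.0/33.0)^0.098 = 7.92 × (6.6364)^0.098
    = 7.92 × 1.2038 = 9.5340 mph

9.5 mph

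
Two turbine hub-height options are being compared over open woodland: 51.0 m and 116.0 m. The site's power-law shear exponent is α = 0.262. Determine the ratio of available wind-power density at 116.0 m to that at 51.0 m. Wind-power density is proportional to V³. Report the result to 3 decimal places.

Speed ratio: V_B/V_A = (z_B/z_A)^α = (116.0/51.0)^0.262 = (2.2745)^0.262 = 1.24024
Power-density ratio: P_B/P_A = (V_B/V_A)³ = (1.24024)³ = 1.90772

1.908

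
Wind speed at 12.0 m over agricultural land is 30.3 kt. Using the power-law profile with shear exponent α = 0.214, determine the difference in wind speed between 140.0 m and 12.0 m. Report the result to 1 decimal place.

21.0 kt

Power law: V₂ = V₁ · (z₂/z₁)^α = 30.3 × (11.6667)^0.214 = 51.2589 kt
ΔV = 51.2589 − 30.3 = 20.9589 kt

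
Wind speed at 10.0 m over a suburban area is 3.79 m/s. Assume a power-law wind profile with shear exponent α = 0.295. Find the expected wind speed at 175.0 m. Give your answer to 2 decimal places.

Power-law profile: V₂ = V₁ · (z₂/z₁)^α
V₂ = 3.79 × (175.0/10.0)^0.295 = 3.79 × (17.5000)^0.295
    = 3.79 × 2.3265 = 8.8173 m/s

8.82 m/s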